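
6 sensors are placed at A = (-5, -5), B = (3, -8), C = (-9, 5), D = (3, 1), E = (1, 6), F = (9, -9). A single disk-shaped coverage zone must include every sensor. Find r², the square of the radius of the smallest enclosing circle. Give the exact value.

130

The farthest pair is C–F with squared distance 520. The circle on this segment as diameter has centre (0, -2) and r² = 520/4 = 130.
Check A: distance² to centre = 34 ≤ 130, so it lies inside.
All remaining points lie in this disk, and no smaller disk contains both endpoints, so this is the minimum enclosing circle.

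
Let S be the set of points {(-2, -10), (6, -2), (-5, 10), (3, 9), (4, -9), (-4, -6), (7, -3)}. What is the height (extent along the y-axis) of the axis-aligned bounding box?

20

max y = 10, min y = -10, so height = 20.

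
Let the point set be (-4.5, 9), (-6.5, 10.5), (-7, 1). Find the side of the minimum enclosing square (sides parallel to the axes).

The bounding box has width 2.5 and height 9.5.
An axis-aligned square enclosing the set must have side ≥ max(width, height).
So the minimum side is max(2.5, 9.5) = 9.5.

9.5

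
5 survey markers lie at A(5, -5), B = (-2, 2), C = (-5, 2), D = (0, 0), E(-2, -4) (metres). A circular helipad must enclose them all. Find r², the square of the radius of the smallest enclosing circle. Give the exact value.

A smallest enclosing disk is always determined by at most three of the input points on its boundary.
The farthest pair is A–C with squared distance 149. The circle on this segment as diameter has centre (0, -1.5) and r² = 149/4 = 37.25.
Check B: distance² to centre = 16.25 ≤ 37.25, so it lies inside.
All remaining points lie in this disk, and no smaller disk contains both endpoints, so this is the minimum enclosing circle.

37.25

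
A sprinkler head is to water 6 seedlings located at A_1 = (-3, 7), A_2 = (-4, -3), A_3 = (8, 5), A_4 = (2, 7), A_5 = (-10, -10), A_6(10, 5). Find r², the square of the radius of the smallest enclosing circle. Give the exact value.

The minimum enclosing circle of a finite set is fixed by two of the points (as a diameter) or three (as a circumcircle).
The farthest pair is A_5–A_6 with squared distance 625. The circle on this segment as diameter has centre (0, -2.5) and r² = 625/4 = 156.25.
Check A_1: distance² to centre = 99.25 ≤ 156.25, so it lies inside.
All remaining points lie in this disk, and no smaller disk contains both endpoints, so this is the minimum enclosing circle.

156.25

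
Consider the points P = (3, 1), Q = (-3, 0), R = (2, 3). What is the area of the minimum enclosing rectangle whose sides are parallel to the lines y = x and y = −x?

20

In coordinates u = x + y, v = x − y the rectangle is axis-aligned; the map (x,y)→(u,v) scales areas by 2.
u-values: 4, -3, 5; range = 5 − (-3) = 8.
v-values: 2, -3, -1; range = 2 − (-3) = 5.
Area = (8 × 5) / 2 = 20.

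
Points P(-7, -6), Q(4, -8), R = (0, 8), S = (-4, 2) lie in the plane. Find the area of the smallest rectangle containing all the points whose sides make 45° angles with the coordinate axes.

In coordinates u = x + y, v = x − y the rectangle is axis-aligned; the map (x,y)→(u,v) scales areas by 2.
u-values: -13, -4, 8, -2; range = 8 − (-13) = 21.
v-values: -1, 12, -8, -6; range = 12 − (-8) = 20.
Area = (21 × 20) / 2 = 210.

210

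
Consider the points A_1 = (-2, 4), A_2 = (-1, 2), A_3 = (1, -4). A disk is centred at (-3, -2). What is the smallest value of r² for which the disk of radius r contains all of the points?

The required radius is the distance from (-3, -2) to the farthest point.
Squared distances: 37, 20, 20.
Maximum is 37, attained at A_1.

37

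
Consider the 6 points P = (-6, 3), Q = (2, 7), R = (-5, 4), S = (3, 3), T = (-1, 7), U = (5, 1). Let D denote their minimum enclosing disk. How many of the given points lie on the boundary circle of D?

The minimum enclosing circle of a finite set is fixed by two of the points (as a diameter) or three (as a circumcircle).
The farthest pair is P–U with squared distance 125. The circle on this segment as diameter has centre (-0.5, 2) and r² = 125/4 = 31.25.
Check Q: distance² to centre = 31.25 ≤ 31.25, so it lies inside.
All remaining points lie in this disk, and no smaller disk contains both endpoints, so this is the minimum enclosing circle.
The points at distance exactly r from the centre are P, Q, U — 3 points.

3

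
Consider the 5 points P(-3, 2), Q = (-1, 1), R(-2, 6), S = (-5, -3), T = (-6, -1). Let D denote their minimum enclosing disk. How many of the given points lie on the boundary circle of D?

The minimum enclosing circle of a finite set is fixed by two of the points (as a diameter) or three (as a circumcircle).
The farthest pair is R–S with squared distance 90. The circle on this segment as diameter has centre (-3.5, 1.5) and r² = 90/4 = 22.5.
Check P: distance² to centre = 0.5 ≤ 22.5, so it lies inside.
All remaining points lie in this disk, and no smaller disk contains both endpoints, so this is the minimum enclosing circle.
The points at distance exactly r from the centre are R, S — 2 points.

2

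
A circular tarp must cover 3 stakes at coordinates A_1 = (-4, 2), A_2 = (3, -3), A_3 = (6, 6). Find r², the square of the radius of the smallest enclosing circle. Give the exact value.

5365/169

Side lengths²: A_1A_2² = 74, A_1A_3² = 116, A_2A_3² = 90.
Since A_1A_3² = 116 < 90 + 74 = 164, the triangle is acute, so the smallest enclosing circle is the circumcircle.
Circumcentre = (21/13, 32/13), r² = 5365/169.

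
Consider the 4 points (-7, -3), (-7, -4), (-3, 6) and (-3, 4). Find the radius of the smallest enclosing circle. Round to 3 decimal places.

The minimum enclosing circle of a finite set is fixed by two of the points (as a diameter) or three (as a circumcircle).
The farthest pair is (-7, -4)–(-3, 6) with squared distance 116. The circle on this segment as diameter has centre (-5, 1) and r² = 116/4 = 29.
Check (-7, -3): distance² to centre = 20 ≤ 29, so it lies inside.
All remaining points lie in this disk, and no smaller disk contains both endpoints, so this is the minimum enclosing circle.
r = √29 ≈ 5.385.

5.385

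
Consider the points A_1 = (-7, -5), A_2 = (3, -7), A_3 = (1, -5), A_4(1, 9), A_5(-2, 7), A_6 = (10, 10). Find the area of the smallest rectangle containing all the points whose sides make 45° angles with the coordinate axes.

304

In coordinates u = x + y, v = x − y the rectangle is axis-aligned; the map (x,y)→(u,v) scales areas by 2.
u-values: -12, -4, -4, 10, 5, 20; range = 20 − (-12) = 32.
v-values: -2, 10, 6, -8, -9, 0; range = 10 − (-9) = 19.
Area = (32 × 19) / 2 = 304.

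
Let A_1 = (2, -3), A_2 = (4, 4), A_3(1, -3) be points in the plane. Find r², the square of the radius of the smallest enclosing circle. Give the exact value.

14.5

Side lengths²: A_1A_2² = 53, A_1A_3² = 1, A_2A_3² = 58.
Since A_2A_3² = 58 ≥ 53 + 1 = 54, the angle opposite A_2A_3 is not acute, so the smallest enclosing circle has A_2A_3 as diameter.
Centre = midpoint of A_2A_3 = (2.5, 0.5), r² = 58/4 = 14.5.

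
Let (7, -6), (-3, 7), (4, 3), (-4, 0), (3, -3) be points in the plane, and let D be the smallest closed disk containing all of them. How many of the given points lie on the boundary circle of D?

2

The farthest pair is (7, -6)–(-3, 7) with squared distance 269. The circle on this segment as diameter has centre (2, 0.5) and r² = 269/4 = 67.25.
Check (4, 3): distance² to centre = 10.25 ≤ 67.25, so it lies inside.
All remaining points lie in this disk, and no smaller disk contains both endpoints, so this is the minimum enclosing circle.
The points at distance exactly r from the centre are (7, -6), (-3, 7) — 2 points.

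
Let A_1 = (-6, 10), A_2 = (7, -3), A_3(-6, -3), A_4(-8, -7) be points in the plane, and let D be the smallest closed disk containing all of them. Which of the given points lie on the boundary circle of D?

The minimum enclosing circle of a finite set is fixed by two of the points (as a diameter) or three (as a circumcircle).
The minimum enclosing circle is determined by three boundary points: A_1, A_2, A_4.
Their circumcentre is (-79/38, 35/38) with r² = 70613/722.
The farthest remaining point A_3 is at distance² 22201/722 ≤ 70613/722.
The points at distance exactly r from the centre are A_1, A_2, A_4 — 3 points.

A_1, A_2, A_4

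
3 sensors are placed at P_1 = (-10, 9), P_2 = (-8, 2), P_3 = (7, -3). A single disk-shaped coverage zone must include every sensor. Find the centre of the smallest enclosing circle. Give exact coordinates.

(-1.5, 3)

Side lengths²: P_1P_2² = 53, P_1P_3² = 433, P_2P_3² = 250.
Since P_1P_3² = 433 ≥ 250 + 53 = 303, the angle opposite P_1P_3 is not acute, so the smallest enclosing circle has P_1P_3 as diameter.
Centre = midpoint of P_1P_3 = (-1.5, 3), r² = 433/4 = 108.25.
Centre = (-1.5, 3).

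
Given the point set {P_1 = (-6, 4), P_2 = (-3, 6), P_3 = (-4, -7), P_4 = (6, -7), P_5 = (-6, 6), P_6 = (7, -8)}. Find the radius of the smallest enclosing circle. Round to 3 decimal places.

9.552

The minimum enclosing circle of a finite set is fixed by two of the points (as a diameter) or three (as a circumcircle).
The farthest pair is P_5–P_6 with squared distance 365. The circle on this segment as diameter has centre (0.5, -1) and r² = 365/4 = 91.25.
Check P_1: distance² to centre = 67.25 ≤ 91.25, so it lies inside.
All remaining points lie in this disk, and no smaller disk contains both endpoints, so this is the minimum enclosing circle.
r = √(91.25) ≈ 9.552.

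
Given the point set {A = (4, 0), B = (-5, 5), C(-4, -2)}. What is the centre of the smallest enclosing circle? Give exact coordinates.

Side lengths²: AB² = 106, AC² = 68, BC² = 50.
Since AB² = 106 < 68 + 50 = 118, the triangle is acute, so the smallest enclosing circle is the circumcircle.
Circumcentre = (-22/29, 59/29), r² = 22525/841.
Centre = (-22/29, 59/29).

(-22/29, 59/29)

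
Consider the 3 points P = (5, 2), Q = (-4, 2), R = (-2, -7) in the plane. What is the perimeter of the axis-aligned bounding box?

Width = max x − min x = 5 − (-4) = 9.
Height = max y − min y = 2 − (-7) = 9.
Perimeter = 2(9 + 9) = 36.

36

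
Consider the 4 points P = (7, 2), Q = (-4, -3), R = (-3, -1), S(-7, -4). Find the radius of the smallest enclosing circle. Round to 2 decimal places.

A smallest enclosing disk is always determined by at most three of the input points on its boundary.
The farthest pair is P–S with squared distance 232. The circle on this segment as diameter has centre (0, -1) and r² = 232/4 = 58.
Check Q: distance² to centre = 20 ≤ 58, so it lies inside.
All remaining points lie in this disk, and no smaller disk contains both endpoints, so this is the minimum enclosing circle.
r = √58 ≈ 7.62.

7.62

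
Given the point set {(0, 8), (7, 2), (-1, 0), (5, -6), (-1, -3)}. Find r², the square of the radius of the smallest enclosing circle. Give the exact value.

The minimum enclosing circle of a finite set is fixed by two of the points (as a diameter) or three (as a circumcircle).
The farthest pair is (0, 8)–(5, -6) with squared distance 221. The circle on this segment as diameter has centre (2.5, 1) and r² = 221/4 = 55.25.
Check (7, 2): distance² to centre = 21.25 ≤ 55.25, so it lies inside.
All remaining points lie in this disk, and no smaller disk contains both endpoints, so this is the minimum enclosing circle.

55.25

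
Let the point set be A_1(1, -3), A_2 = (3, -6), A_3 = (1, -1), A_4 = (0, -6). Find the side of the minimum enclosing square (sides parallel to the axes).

The bounding box has width 3 and height 5.
An axis-aligned square enclosing the set must have side ≥ max(width, height).
So the minimum side is max(3, 5) = 5.

5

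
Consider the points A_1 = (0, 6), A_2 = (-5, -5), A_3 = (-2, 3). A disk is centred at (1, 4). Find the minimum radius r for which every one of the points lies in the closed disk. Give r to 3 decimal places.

10.817

The required radius is the distance from (1, 4) to the farthest point.
Squared distances: 5, 117, 10.
Maximum is 117, attained at A_2.
r = √117 ≈ 10.817.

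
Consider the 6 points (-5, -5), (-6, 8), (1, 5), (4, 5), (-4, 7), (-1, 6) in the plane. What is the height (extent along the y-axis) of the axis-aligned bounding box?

13

max y = 8, min y = -5, so height = 13.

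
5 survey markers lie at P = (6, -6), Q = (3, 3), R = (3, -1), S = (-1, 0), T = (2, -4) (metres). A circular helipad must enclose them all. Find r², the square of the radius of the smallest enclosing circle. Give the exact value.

425/18

By Welzl's lemma the MEC is supported by two points (diametrically opposite) or three points (on a circumcircle).
The minimum enclosing circle is determined by three boundary points: P, Q, S.
Their circumcentre is (3.5, -11/6) with r² = 425/18.
The farthest remaining point T is at distance² 125/18 ≤ 425/18.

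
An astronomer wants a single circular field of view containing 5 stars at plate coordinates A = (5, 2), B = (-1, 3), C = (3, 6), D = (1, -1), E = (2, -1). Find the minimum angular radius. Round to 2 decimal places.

The farthest pair is C–D with squared distance 53. The circle on this segment as diameter has centre (2, 2.5) and r² = 53/4 = 13.25.
Check A: distance² to centre = 9.25 ≤ 13.25, so it lies inside.
All remaining points lie in this disk, and no smaller disk contains both endpoints, so this is the minimum enclosing circle.
r = √(13.25) ≈ 3.64.

3.64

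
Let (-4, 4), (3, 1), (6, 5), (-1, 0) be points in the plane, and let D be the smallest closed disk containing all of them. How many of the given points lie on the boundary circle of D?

2

The minimum enclosing circle of a finite set is fixed by two of the points (as a diameter) or three (as a circumcircle).
The farthest pair is (-4, 4)–(6, 5) with squared distance 101. The circle on this segment as diameter has centre (1, 4.5) and r² = 101/4 = 25.25.
Check (3, 1): distance² to centre = 16.25 ≤ 25.25, so it lies inside.
All remaining points lie in this disk, and no smaller disk contains both endpoints, so this is the minimum enclosing circle.
The points at distance exactly r from the centre are (-4, 4), (6, 5) — 2 points.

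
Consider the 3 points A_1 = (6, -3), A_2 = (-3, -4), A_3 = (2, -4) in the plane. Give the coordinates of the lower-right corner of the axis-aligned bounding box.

(6, -4)

x-range [-3, 6], y-range [-4, -3].
The lower-right corner is (6, -4).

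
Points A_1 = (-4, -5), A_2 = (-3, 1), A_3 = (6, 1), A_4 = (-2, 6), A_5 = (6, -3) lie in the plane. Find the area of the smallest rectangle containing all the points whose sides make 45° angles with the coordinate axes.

136

In coordinates u = x + y, v = x − y the rectangle is axis-aligned; the map (x,y)→(u,v) scales areas by 2.
u-values: -9, -2, 7, 4, 3; range = 7 − (-9) = 16.
v-values: 1, -4, 5, -8, 9; range = 9 − (-8) = 17.
Area = (16 × 17) / 2 = 136.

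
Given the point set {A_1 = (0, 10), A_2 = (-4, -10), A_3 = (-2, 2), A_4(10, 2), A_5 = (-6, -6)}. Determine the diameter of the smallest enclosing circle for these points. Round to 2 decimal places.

By Welzl's lemma the MEC is supported by two points (diametrically opposite) or three points (on a circumcircle).
The minimum enclosing circle is determined by three boundary points: A_1, A_2, A_4.
Their circumcentre is (-3/29, -11/29) with r² = 90610/841.
The farthest remaining point A_5 is at distance² 55810/841 ≤ 90610/841.
Diameter = 2r = 2√(90610/841) ≈ 20.76.

20.76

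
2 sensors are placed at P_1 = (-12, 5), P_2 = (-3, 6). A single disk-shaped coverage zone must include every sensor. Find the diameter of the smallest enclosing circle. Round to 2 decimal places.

The smallest circle enclosing two points has them as diameter endpoints.
Centre = midpoint = (-7.5, 5.5); r² = |P_1P_2|²/4 = 82/4 = 20.5.
Diameter = 2r = 2√(20.5) ≈ 9.06.

9.06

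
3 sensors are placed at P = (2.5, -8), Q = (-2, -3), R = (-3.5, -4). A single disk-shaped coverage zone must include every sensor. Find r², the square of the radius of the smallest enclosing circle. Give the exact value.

Side lengths²: PQ² = 45.25, PR² = 52, QR² = 3.25.
Since PR² = 52 ≥ 45.25 + 3.25 = 48.5, the angle opposite PR is not acute, so the smallest enclosing circle has PR as diameter.
Centre = midpoint of PR = (-0.5, -6), r² = 52/4 = 13.

13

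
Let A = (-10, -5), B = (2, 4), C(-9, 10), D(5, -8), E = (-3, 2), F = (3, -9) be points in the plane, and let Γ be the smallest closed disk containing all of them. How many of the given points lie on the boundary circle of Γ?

A smallest enclosing disk is always determined by at most three of the input points on its boundary.
The farthest pair is C–D with squared distance 520. The circle on this segment as diameter has centre (-2, 1) and r² = 520/4 = 130.
Check A: distance² to centre = 100 ≤ 130, so it lies inside.
All remaining points lie in this disk, and no smaller disk contains both endpoints, so this is the minimum enclosing circle.
The points at distance exactly r from the centre are C, D — 2 points.

2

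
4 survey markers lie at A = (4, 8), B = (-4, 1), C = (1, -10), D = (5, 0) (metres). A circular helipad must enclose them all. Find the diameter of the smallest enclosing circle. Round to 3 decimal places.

The minimum enclosing circle of a finite set is fixed by two of the points (as a diameter) or three (as a circumcircle).
The farthest pair is A–C with squared distance 333. The circle on this segment as diameter has centre (2.5, -1) and r² = 333/4 = 83.25.
Check B: distance² to centre = 46.25 ≤ 83.25, so it lies inside.
All remaining points lie in this disk, and no smaller disk contains both endpoints, so this is the minimum enclosing circle.
Diameter = 2r = 2√(83.25) ≈ 18.248.

18.248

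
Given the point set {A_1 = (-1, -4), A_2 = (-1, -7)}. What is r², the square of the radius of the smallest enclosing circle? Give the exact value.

The smallest circle enclosing two points has them as diameter endpoints.
Centre = midpoint = (-1, -5.5); r² = |A_1A_2|²/4 = 9/4 = 2.25.

2.25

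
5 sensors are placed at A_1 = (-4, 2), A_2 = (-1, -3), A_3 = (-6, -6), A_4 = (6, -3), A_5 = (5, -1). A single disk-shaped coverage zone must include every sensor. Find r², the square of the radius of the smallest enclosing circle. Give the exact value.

The minimum enclosing circle of a finite set is fixed by two of the points (as a diameter) or three (as a circumcircle).
The minimum enclosing circle is determined by three boundary points: A_1, A_3, A_4.
Their circumcentre is (-1/3, -19/6) with r² = 1445/36.
The farthest remaining point A_5 is at distance² 1193/36 ≤ 1445/36.

1445/36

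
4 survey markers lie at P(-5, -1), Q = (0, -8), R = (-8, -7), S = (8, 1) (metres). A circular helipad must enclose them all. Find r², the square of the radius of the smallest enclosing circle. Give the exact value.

80

A smallest enclosing disk is always determined by at most three of the input points on its boundary.
The farthest pair is R–S with squared distance 320. The circle on this segment as diameter has centre (0, -3) and r² = 320/4 = 80.
Check P: distance² to centre = 29 ≤ 80, so it lies inside.
All remaining points lie in this disk, and no smaller disk contains both endpoints, so this is the minimum enclosing circle.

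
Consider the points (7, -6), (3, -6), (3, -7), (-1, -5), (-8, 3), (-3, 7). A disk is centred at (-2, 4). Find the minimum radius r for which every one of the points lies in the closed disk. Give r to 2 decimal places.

13.45

The required radius is the distance from (-2, 4) to the farthest point.
Squared distances: 181, 125, 146, 82, 37, 10.
Maximum is 181, attained at (7, -6).
r = √181 ≈ 13.45.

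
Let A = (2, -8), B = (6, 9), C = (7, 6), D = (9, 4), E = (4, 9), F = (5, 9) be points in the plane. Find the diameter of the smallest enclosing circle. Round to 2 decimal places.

17.46

By Welzl's lemma the MEC is supported by two points (diametrically opposite) or three points (on a circumcircle).
The farthest pair is A–B with squared distance 305. The circle on this segment as diameter has centre (4, 0.5) and r² = 305/4 = 76.25.
Check C: distance² to centre = 39.25 ≤ 76.25, so it lies inside.
All remaining points lie in this disk, and no smaller disk contains both endpoints, so this is the minimum enclosing circle.
Diameter = 2r = 2√(76.25) ≈ 17.46.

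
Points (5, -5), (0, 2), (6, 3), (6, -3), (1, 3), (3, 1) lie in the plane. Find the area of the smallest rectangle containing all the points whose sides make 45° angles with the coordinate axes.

54

In coordinates u = x + y, v = x − y the rectangle is axis-aligned; the map (x,y)→(u,v) scales areas by 2.
u-values: 0, 2, 9, 3, 4, 4; range = 9 − 0 = 9.
v-values: 10, -2, 3, 9, -2, 2; range = 10 − (-2) = 12.
Area = (9 × 12) / 2 = 54.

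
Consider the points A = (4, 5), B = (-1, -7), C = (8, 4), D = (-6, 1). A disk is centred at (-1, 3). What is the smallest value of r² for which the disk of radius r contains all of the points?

100

The required radius is the distance from (-1, 3) to the farthest point.
Squared distances: 29, 100, 82, 29.
Maximum is 100, attained at B.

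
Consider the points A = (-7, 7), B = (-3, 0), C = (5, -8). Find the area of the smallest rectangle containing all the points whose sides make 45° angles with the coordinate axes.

40.5

In coordinates u = x + y, v = x − y the rectangle is axis-aligned; the map (x,y)→(u,v) scales areas by 2.
u-values: 0, -3, -3; range = 0 − (-3) = 3.
v-values: -14, -3, 13; range = 13 − (-14) = 27.
Area = (3 × 27) / 2 = 40.5.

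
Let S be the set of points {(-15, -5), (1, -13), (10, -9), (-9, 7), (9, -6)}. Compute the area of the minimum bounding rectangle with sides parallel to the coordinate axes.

500

x ranges over [-15, 10], width 25.
y ranges over [-13, 7], height 20.
Area = 25 × 20 = 500.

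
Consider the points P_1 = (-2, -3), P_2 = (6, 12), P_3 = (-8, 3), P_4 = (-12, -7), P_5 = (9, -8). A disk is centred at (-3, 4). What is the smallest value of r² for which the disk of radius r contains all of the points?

The required radius is the distance from (-3, 4) to the farthest point.
Squared distances: 50, 145, 26, 202, 288.
Maximum is 288, attained at P_5.

288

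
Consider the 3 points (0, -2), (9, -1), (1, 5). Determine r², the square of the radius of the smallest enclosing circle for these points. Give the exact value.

25625/961

Call the three points A, B, C in the order given.
Side lengths²: AB² = 82, AC² = 50, BC² = 100.
Since BC² = 100 < 82 + 50 = 132, the triangle is acute, so the smallest enclosing circle is the circumcircle.
Circumcentre = (131/31, 30/31), r² = 25625/961.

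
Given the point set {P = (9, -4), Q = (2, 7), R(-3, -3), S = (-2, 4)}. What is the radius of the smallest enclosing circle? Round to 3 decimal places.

By Welzl's lemma the MEC is supported by two points (diametrically opposite) or three points (on a circumcircle).
The minimum enclosing circle is determined by three boundary points: P, Q, R.
Their circumcentre is (3.3, 0.1) with r² = 49.3.
The farthest remaining point S is at distance² 43.3 ≤ 49.3.
r = √(49.3) ≈ 7.021.

7.021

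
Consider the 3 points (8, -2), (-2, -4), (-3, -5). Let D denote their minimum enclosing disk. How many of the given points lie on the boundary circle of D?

2

Call the three points A, B, C in the order given.
Side lengths²: AB² = 104, AC² = 130, BC² = 2.
Since AC² = 130 ≥ 104 + 2 = 106, the angle opposite AC is not acute, so the smallest enclosing circle has AC as diameter.
Centre = midpoint of AC = (2.5, -3.5), r² = 130/4 = 32.5.
The points at distance exactly r from the centre are (8, -2), (-3, -5) — 2 points.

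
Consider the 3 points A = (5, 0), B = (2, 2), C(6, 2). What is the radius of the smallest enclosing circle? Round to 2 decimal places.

Side lengths²: AB² = 13, AC² = 5, BC² = 16.
Since BC² = 16 < 13 + 5 = 18, the triangle is acute, so the smallest enclosing circle is the circumcircle.
Circumcentre = (4, 1.75), r² = 4.0625.
r = √(4.0625) ≈ 2.02.

2.02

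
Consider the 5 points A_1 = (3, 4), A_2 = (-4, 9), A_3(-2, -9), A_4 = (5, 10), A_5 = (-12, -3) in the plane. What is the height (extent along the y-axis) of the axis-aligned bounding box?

19

max y = 10, min y = -9, so height = 19.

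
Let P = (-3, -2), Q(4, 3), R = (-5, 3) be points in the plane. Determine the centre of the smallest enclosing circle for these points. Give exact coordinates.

(-0.5, 1.9)

Side lengths²: PQ² = 74, PR² = 29, QR² = 81.
Since QR² = 81 < 74 + 29 = 103, the triangle is acute, so the smallest enclosing circle is the circumcircle.
Circumcentre = (-0.5, 1.9), r² = 21.46.
Centre = (-0.5, 1.9).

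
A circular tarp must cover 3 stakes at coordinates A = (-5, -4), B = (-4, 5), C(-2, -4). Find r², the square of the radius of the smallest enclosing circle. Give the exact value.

3485/162

Side lengths²: AB² = 82, AC² = 9, BC² = 85.
Since BC² = 85 < 82 + 9 = 91, the triangle is acute, so the smallest enclosing circle is the circumcircle.
Circumcentre = (-3.5, 7/18), r² = 3485/162.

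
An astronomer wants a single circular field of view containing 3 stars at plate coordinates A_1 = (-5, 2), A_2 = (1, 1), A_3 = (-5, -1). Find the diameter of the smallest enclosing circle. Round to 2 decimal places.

6.41

Side lengths²: A_1A_2² = 37, A_1A_3² = 9, A_2A_3² = 40.
Since A_2A_3² = 40 < 37 + 9 = 46, the triangle is acute, so the smallest enclosing circle is the circumcircle.
Circumcentre = (-13/6, 0.5), r² = 185/18.
Diameter = 2r = 2√(185/18) ≈ 6.41.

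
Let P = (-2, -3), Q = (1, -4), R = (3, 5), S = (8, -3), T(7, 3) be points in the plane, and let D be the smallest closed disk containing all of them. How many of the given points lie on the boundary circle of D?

The minimum enclosing circle of a finite set is fixed by two of the points (as a diameter) or three (as a circumcircle).
The minimum enclosing circle is determined by three boundary points: P, R, S.
Their circumcentre is (3, -0.5625) with r² = 30.94140625.
The farthest remaining point T is at distance² 28.69140625 ≤ 30.94140625.
The points at distance exactly r from the centre are P, R, S — 3 points.

3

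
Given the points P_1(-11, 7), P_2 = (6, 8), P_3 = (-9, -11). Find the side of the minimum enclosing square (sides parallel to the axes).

19

The bounding box has width 17 and height 19.
An axis-aligned square enclosing the set must have side ≥ max(width, height).
So the minimum side is max(17, 19) = 19.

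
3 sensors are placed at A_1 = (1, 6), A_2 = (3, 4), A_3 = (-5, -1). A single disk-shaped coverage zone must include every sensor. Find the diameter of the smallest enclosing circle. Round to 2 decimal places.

Side lengths²: A_1A_2² = 8, A_1A_3² = 85, A_2A_3² = 89.
Since A_2A_3² = 89 < 85 + 8 = 93, the triangle is acute, so the smallest enclosing circle is the circumcircle.
Circumcentre = (-31/26, 47/26), r² = 7565/338.
Diameter = 2r = 2√(7565/338) ≈ 9.46.

9.46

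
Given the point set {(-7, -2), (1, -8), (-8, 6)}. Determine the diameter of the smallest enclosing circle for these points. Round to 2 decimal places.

16.64

Call the three points A, B, C in the order given.
Side lengths²: AB² = 100, AC² = 65, BC² = 277.
Since BC² = 277 ≥ 100 + 65 = 165, the angle opposite BC is not acute, so the smallest enclosing circle has BC as diameter.
Centre = midpoint of BC = (-3.5, -1), r² = 277/4 = 69.25.
Diameter = 2r = 2√(69.25) ≈ 16.64.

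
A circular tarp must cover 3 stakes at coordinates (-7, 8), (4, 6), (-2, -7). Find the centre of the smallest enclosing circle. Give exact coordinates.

Call the three points A, B, C in the order given.
Side lengths²: AB² = 125, AC² = 250, BC² = 205.
Since AC² = 250 < 205 + 125 = 330, the triangle is acute, so the smallest enclosing circle is the circumcircle.
Circumcentre = (-159/62, 71/62), r² = 128125/1922.
Centre = (-159/62, 71/62).

(-159/62, 71/62)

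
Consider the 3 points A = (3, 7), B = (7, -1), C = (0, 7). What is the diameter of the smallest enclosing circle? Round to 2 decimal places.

10.63

Side lengths²: AB² = 80, AC² = 9, BC² = 113.
Since BC² = 113 ≥ 80 + 9 = 89, the angle opposite BC is not acute, so the smallest enclosing circle has BC as diameter.
Centre = midpoint of BC = (3.5, 3), r² = 113/4 = 28.25.
Diameter = 2r = 2√(28.25) ≈ 10.63.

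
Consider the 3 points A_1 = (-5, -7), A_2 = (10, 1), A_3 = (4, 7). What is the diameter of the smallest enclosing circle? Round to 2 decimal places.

17.40

Side lengths²: A_1A_2² = 289, A_1A_3² = 277, A_2A_3² = 72.
Since A_1A_2² = 289 < 277 + 72 = 349, the triangle is acute, so the smallest enclosing circle is the circumcircle.
Circumcentre = (75/46, -63/46), r² = 80053/1058.
Diameter = 2r = 2√(80053/1058) ≈ 17.40.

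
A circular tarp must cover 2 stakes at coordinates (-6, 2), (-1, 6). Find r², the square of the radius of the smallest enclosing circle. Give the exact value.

10.25

The smallest circle enclosing two points has them as diameter endpoints.
Centre = midpoint = (-3.5, 4); r² = |(-6, 2)−(-1, 6)|²/4 = 41/4 = 10.25.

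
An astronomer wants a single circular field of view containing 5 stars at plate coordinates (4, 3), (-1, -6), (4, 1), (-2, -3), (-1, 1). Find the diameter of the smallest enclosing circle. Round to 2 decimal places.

10.30

The minimum enclosing circle of a finite set is fixed by two of the points (as a diameter) or three (as a circumcircle).
The farthest pair is (4, 3)–(-1, -6) with squared distance 106. The circle on this segment as diameter has centre (1.5, -1.5) and r² = 106/4 = 26.5.
Check (4, 1): distance² to centre = 12.5 ≤ 26.5, so it lies inside.
All remaining points lie in this disk, and no smaller disk contains both endpoints, so this is the minimum enclosing circle.
Diameter = 2r = 2√(26.5) ≈ 10.30.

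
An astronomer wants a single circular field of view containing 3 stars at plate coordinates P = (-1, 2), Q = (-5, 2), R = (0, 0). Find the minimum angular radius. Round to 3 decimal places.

2.693

Side lengths²: PQ² = 16, PR² = 5, QR² = 29.
Since QR² = 29 ≥ 16 + 5 = 21, the angle opposite QR is not acute, so the smallest enclosing circle has QR as diameter.
Centre = midpoint of QR = (-2.5, 1), r² = 29/4 = 7.25.
r = √(7.25) ≈ 2.693.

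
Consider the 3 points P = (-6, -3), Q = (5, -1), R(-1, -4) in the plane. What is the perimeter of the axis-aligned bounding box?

28

Width = max x − min x = 5 − (-6) = 11.
Height = max y − min y = -1 − (-4) = 3.
Perimeter = 2(11 + 3) = 28.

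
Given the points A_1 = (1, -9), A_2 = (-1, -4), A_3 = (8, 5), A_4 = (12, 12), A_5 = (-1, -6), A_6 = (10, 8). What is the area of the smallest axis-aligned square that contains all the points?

441

The bounding box has width 13 and height 21.
An axis-aligned square enclosing the set must have side ≥ max(width, height).
So the minimum side is max(13, 21) = 21.
Area = 21² = 441.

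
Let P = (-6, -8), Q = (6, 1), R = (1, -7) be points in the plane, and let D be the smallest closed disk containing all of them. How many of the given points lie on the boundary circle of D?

2

Side lengths²: PQ² = 225, PR² = 50, QR² = 89.
Since PQ² = 225 ≥ 89 + 50 = 139, the angle opposite PQ is not acute, so the smallest enclosing circle has PQ as diameter.
Centre = midpoint of PQ = (0, -3.5), r² = 225/4 = 56.25.
The points at distance exactly r from the centre are P, Q — 2 points.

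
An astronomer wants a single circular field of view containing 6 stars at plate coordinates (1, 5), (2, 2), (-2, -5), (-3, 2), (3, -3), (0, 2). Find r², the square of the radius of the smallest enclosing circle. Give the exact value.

The minimum enclosing circle of a finite set is fixed by two of the points (as a diameter) or three (as a circumcircle).
The farthest pair is (1, 5)–(-2, -5) with squared distance 109. The circle on this segment as diameter has centre (-0.5, 0) and r² = 109/4 = 27.25.
Check (2, 2): distance² to centre = 10.25 ≤ 27.25, so it lies inside.
All remaining points lie in this disk, and no smaller disk contains both endpoints, so this is the minimum enclosing circle.

27.25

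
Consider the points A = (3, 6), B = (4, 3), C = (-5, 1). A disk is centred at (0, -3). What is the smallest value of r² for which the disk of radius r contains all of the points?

The required radius is the distance from (0, -3) to the farthest point.
Squared distances: 90, 52, 41.
Maximum is 90, attained at A.

90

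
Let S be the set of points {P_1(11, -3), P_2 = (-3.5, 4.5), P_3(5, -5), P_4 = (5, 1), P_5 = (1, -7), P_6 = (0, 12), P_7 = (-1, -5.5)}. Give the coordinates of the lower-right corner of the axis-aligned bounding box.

x-range [-3.5, 11], y-range [-7, 12].
The lower-right corner is (11, -7).

(11, -7)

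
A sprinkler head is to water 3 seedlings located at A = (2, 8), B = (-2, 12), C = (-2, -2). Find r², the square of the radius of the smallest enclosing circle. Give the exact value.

49

Side lengths²: AB² = 32, AC² = 116, BC² = 196.
Since BC² = 196 ≥ 116 + 32 = 148, the angle opposite BC is not acute, so the smallest enclosing circle has BC as diameter.
Centre = midpoint of BC = (-2, 5), r² = 196/4 = 49.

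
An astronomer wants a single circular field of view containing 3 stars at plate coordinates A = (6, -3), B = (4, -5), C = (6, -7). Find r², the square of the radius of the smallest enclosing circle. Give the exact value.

Side lengths²: AB² = 8, AC² = 16, BC² = 8.
Since AC² = 16 ≥ 8 + 8 = 16, the angle opposite AC is not acute, so the smallest enclosing circle has AC as diameter.
Centre = midpoint of AC = (6, -5), r² = 16/4 = 4.

4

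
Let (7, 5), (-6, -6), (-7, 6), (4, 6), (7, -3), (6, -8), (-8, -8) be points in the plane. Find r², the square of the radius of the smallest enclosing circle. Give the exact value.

98.5

A smallest enclosing disk is always determined by at most three of the input points on its boundary.
The farthest pair is (7, 5)–(-8, -8) with squared distance 394. The circle on this segment as diameter has centre (-0.5, -1.5) and r² = 394/4 = 98.5.
Check (-6, -6): distance² to centre = 50.5 ≤ 98.5, so it lies inside.
All remaining points lie in this disk, and no smaller disk contains both endpoints, so this is the minimum enclosing circle.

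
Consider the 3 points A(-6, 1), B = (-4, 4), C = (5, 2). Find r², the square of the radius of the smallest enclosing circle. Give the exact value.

Side lengths²: AB² = 13, AC² = 122, BC² = 85.
Since AC² = 122 ≥ 85 + 13 = 98, the angle opposite AC is not acute, so the smallest enclosing circle has AC as diameter.
Centre = midpoint of AC = (-0.5, 1.5), r² = 122/4 = 30.5.

30.5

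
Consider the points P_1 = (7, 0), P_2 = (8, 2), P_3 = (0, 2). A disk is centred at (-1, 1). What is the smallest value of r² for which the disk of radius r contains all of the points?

82

The required radius is the distance from (-1, 1) to the farthest point.
Squared distances: 65, 82, 2.
Maximum is 82, attained at P_2.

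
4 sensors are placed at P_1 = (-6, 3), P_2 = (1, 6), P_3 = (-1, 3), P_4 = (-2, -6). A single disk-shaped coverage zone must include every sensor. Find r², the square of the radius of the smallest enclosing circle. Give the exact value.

38.2568

A smallest enclosing disk is always determined by at most three of the input points on its boundary.
The minimum enclosing circle is determined by three boundary points: P_1, P_2, P_4.
Their circumcentre is (-0.58, 0.02) with r² = 38.2568.
The farthest remaining point P_3 is at distance² 9.0568 ≤ 38.2568.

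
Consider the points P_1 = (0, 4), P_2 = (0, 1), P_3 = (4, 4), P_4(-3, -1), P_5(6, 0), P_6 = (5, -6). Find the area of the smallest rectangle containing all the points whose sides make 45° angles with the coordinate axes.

In coordinates u = x + y, v = x − y the rectangle is axis-aligned; the map (x,y)→(u,v) scales areas by 2.
u-values: 4, 1, 8, -4, 6, -1; range = 8 − (-4) = 12.
v-values: -4, -1, 0, -2, 6, 11; range = 11 − (-4) = 15.
Area = (12 × 15) / 2 = 90.

90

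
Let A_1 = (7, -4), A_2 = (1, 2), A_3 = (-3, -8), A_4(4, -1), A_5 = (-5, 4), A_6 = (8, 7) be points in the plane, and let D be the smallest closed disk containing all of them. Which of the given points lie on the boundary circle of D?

A_3, A_6

The farthest pair is A_3–A_6 with squared distance 346. The circle on this segment as diameter has centre (2.5, -0.5) and r² = 346/4 = 86.5.
Check A_1: distance² to centre = 32.5 ≤ 86.5, so it lies inside.
All remaining points lie in this disk, and no smaller disk contains both endpoints, so this is the minimum enclosing circle.
The points at distance exactly r from the centre are A_3, A_6 — 2 points.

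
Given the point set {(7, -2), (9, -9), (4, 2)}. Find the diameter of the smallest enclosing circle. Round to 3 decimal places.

Call the three points A, B, C in the order given.
Side lengths²: AB² = 53, AC² = 25, BC² = 146.
Since BC² = 146 ≥ 53 + 25 = 78, the angle opposite BC is not acute, so the smallest enclosing circle has BC as diameter.
Centre = midpoint of BC = (6.5, -3.5), r² = 146/4 = 36.5.
Diameter = 2r = 2√(36.5) ≈ 12.083.

12.083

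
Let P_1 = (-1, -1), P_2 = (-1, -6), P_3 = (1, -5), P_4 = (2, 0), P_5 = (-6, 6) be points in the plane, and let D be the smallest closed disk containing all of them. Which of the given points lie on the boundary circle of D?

The minimum enclosing circle of a finite set is fixed by two of the points (as a diameter) or three (as a circumcircle).
The minimum enclosing circle is determined by three boundary points: P_2, P_3, P_5.
Their circumcentre is (-167/58, 15/58) with r² = 71825/1682.
The farthest remaining point P_4 is at distance² 40157/1682 ≤ 71825/1682.
The points at distance exactly r from the centre are P_2, P_3, P_5 — 3 points.

P_2, P_3, P_5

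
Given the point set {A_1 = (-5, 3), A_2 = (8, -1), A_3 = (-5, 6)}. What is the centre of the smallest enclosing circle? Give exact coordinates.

(1.5, 2.5)

Side lengths²: A_1A_2² = 185, A_1A_3² = 9, A_2A_3² = 218.
Since A_2A_3² = 218 ≥ 185 + 9 = 194, the angle opposite A_2A_3 is not acute, so the smallest enclosing circle has A_2A_3 as diameter.
Centre = midpoint of A_2A_3 = (1.5, 2.5), r² = 218/4 = 54.5.
Centre = (1.5, 2.5).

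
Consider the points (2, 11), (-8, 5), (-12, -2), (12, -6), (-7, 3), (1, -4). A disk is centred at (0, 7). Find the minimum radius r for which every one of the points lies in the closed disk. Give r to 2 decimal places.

The required radius is the distance from (0, 7) to the farthest point.
Squared distances: 20, 68, 225, 313, 65, 122.
Maximum is 313, attained at (12, -6).
r = √313 ≈ 17.69.

17.69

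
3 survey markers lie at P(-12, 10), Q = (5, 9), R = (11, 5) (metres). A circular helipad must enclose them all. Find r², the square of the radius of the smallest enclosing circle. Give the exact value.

Side lengths²: PQ² = 290, PR² = 554, QR² = 52.
Since PR² = 554 ≥ 290 + 52 = 342, the angle opposite PR is not acute, so the smallest enclosing circle has PR as diameter.
Centre = midpoint of PR = (-0.5, 7.5), r² = 554/4 = 138.5.

138.5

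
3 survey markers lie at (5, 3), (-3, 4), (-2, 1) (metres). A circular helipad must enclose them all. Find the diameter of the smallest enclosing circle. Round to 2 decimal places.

8.06

Call the three points A, B, C in the order given.
Side lengths²: AB² = 65, AC² = 53, BC² = 10.
Since AB² = 65 ≥ 53 + 10 = 63, the angle opposite AB is not acute, so the smallest enclosing circle has AB as diameter.
Centre = midpoint of AB = (1, 3.5), r² = 65/4 = 16.25.
Diameter = 2r = 2√(16.25) ≈ 8.06.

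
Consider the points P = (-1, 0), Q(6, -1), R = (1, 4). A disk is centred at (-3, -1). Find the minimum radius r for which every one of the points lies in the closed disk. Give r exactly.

The required radius is the distance from (-3, -1) to the farthest point.
Squared distances: 5, 81, 41.
Maximum is 81, attained at Q.
r = √81 = 9.

9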